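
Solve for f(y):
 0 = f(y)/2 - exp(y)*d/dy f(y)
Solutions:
 f(y) = C1*exp(-exp(-y)/2)


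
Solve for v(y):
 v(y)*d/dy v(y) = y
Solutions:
 v(y) = -sqrt(C1 + y^2)
 v(y) = sqrt(C1 + y^2)


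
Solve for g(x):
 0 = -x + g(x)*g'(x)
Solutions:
 g(x) = -sqrt(C1 + x^2)
 g(x) = sqrt(C1 + x^2)


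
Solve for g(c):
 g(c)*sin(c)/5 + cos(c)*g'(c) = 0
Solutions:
 g(c) = C1*cos(c)^(1/5)


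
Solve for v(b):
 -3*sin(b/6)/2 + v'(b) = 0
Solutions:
 v(b) = C1 - 9*cos(b/6)


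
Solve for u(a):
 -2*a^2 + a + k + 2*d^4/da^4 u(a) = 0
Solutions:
 u(a) = C1 + C2*a + C3*a^2 + C4*a^3 + a^6/360 - a^5/240 - a^4*k/48


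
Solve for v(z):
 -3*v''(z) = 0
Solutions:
 v(z) = C1 + C2*z


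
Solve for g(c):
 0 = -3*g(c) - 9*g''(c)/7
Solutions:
 g(c) = C1*sin(sqrt(21)*c/3) + C2*cos(sqrt(21)*c/3)


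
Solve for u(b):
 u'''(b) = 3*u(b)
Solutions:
 u(b) = C3*exp(3^(1/3)*b) + (C1*sin(3^(5/6)*b/2) + C2*cos(3^(5/6)*b/2))*exp(-3^(1/3)*b/2)


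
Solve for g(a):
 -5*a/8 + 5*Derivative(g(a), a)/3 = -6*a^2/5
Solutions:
 g(a) = C1 - 6*a^3/25 + 3*a^2/16


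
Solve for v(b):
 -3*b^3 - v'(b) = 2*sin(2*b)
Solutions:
 v(b) = C1 - 3*b^4/4 + cos(2*b)


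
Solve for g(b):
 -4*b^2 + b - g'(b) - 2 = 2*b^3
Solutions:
 g(b) = C1 - b^4/2 - 4*b^3/3 + b^2/2 - 2*b


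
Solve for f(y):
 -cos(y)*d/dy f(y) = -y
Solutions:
 f(y) = C1 + Integral(y/cos(y), y)


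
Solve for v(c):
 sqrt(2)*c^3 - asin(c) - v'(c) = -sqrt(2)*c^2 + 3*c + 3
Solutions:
 v(c) = C1 + sqrt(2)*c^4/4 + sqrt(2)*c^3/3 - 3*c^2/2 - c*asin(c) - 3*c - sqrt(1 - c^2)


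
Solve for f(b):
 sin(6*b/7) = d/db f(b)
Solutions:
 f(b) = C1 - 7*cos(6*b/7)/6


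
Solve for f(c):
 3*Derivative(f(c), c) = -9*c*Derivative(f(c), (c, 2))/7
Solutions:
 f(c) = C1 + C2/c^(4/3)


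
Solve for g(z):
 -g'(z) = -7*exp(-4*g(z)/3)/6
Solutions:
 g(z) = 3*log(-I*(C1 + 14*z/9)^(1/4))
 g(z) = 3*log(I*(C1 + 14*z/9)^(1/4))
 g(z) = 3*log(-(C1 + 14*z/9)^(1/4))
 g(z) = 3*log(C1 + 14*z/9)/4


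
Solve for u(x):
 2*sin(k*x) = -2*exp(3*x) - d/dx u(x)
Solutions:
 u(x) = C1 - 2*exp(3*x)/3 + 2*cos(k*x)/k


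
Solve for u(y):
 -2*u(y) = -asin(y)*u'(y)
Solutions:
 u(y) = C1*exp(2*Integral(1/asin(y), y))


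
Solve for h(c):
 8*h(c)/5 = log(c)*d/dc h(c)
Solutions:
 h(c) = C1*exp(8*li(c)/5)


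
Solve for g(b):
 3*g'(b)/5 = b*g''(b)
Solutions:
 g(b) = C1 + C2*b^(8/5)


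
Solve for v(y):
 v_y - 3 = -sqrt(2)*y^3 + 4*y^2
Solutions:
 v(y) = C1 - sqrt(2)*y^4/4 + 4*y^3/3 + 3*y


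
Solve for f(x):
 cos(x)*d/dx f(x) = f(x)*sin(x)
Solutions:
 f(x) = C1/cos(x)


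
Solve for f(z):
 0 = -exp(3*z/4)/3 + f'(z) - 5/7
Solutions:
 f(z) = C1 + 5*z/7 + 4*exp(3*z/4)/9


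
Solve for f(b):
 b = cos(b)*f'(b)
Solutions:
 f(b) = C1 + Integral(b/cos(b), b)


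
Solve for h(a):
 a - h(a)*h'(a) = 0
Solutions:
 h(a) = -sqrt(C1 + a^2)
 h(a) = sqrt(C1 + a^2)


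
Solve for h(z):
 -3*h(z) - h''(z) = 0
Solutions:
 h(z) = C1*sin(sqrt(3)*z) + C2*cos(sqrt(3)*z)


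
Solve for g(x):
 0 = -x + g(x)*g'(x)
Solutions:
 g(x) = -sqrt(C1 + x^2)
 g(x) = sqrt(C1 + x^2)


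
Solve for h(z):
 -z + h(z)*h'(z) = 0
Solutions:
 h(z) = -sqrt(C1 + z^2)
 h(z) = sqrt(C1 + z^2)


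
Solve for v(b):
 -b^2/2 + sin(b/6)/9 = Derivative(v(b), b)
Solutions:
 v(b) = C1 - b^3/6 - 2*cos(b/6)/3


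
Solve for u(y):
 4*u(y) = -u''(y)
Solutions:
 u(y) = C1*sin(2*y) + C2*cos(2*y)


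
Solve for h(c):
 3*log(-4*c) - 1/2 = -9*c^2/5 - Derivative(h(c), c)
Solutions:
 h(c) = C1 - 3*c^3/5 - 3*c*log(-c) + c*(7/2 - 6*log(2))


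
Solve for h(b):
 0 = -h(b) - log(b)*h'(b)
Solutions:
 h(b) = C1*exp(-li(b))


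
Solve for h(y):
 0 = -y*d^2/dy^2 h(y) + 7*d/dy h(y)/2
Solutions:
 h(y) = C1 + C2*y^(9/2)


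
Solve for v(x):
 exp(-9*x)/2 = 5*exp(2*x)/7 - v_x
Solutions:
 v(x) = C1 + 5*exp(2*x)/14 + exp(-9*x)/18


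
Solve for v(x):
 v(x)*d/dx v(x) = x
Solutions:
 v(x) = -sqrt(C1 + x^2)
 v(x) = sqrt(C1 + x^2)


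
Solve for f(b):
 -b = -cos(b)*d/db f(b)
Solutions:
 f(b) = C1 + Integral(b/cos(b), b)


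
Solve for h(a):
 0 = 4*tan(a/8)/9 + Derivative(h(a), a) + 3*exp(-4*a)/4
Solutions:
 h(a) = C1 - 16*log(tan(a/8)^2 + 1)/9 + 3*exp(-4*a)/16


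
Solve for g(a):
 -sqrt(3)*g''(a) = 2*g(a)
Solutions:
 g(a) = C1*sin(sqrt(2)*3^(3/4)*a/3) + C2*cos(sqrt(2)*3^(3/4)*a/3)


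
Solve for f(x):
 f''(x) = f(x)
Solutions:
 f(x) = C1*exp(-x) + C2*exp(x)


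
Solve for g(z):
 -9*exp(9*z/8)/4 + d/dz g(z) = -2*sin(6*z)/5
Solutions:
 g(z) = C1 + 2*exp(9*z/8) + cos(6*z)/15


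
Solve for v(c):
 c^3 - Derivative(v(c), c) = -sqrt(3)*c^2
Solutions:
 v(c) = C1 + c^4/4 + sqrt(3)*c^3/3


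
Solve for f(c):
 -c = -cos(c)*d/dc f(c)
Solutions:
 f(c) = C1 + Integral(c/cos(c), c)


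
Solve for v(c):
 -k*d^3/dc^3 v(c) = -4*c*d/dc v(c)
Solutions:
 v(c) = C1 + Integral(C2*airyai(2^(2/3)*c*(1/k)^(1/3)) + C3*airybi(2^(2/3)*c*(1/k)^(1/3)), c)


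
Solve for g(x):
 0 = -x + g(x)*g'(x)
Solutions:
 g(x) = -sqrt(C1 + x^2)
 g(x) = sqrt(C1 + x^2)


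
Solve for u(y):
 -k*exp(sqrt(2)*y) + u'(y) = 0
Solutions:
 u(y) = C1 + sqrt(2)*k*exp(sqrt(2)*y)/2


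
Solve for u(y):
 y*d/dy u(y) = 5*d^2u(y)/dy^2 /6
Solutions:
 u(y) = C1 + C2*erfi(sqrt(15)*y/5)


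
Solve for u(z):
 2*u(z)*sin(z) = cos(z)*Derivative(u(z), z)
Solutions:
 u(z) = C1/cos(z)^2


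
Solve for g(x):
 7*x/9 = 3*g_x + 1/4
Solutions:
 g(x) = C1 + 7*x^2/54 - x/12


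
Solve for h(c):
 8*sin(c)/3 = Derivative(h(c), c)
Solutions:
 h(c) = C1 - 8*cos(c)/3


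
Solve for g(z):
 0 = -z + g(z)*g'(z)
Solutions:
 g(z) = -sqrt(C1 + z^2)
 g(z) = sqrt(C1 + z^2)


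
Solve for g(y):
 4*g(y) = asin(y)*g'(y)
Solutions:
 g(y) = C1*exp(4*Integral(1/asin(y), y))


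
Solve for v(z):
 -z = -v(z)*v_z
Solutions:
 v(z) = -sqrt(C1 + z^2)
 v(z) = sqrt(C1 + z^2)


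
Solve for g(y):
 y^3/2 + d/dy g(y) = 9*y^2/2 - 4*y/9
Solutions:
 g(y) = C1 - y^4/8 + 3*y^3/2 - 2*y^2/9


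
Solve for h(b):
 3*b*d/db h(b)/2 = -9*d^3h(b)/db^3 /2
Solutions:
 h(b) = C1 + Integral(C2*airyai(-3^(2/3)*b/3) + C3*airybi(-3^(2/3)*b/3), b)


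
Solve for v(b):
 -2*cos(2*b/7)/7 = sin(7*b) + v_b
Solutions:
 v(b) = C1 - sin(2*b/7) + cos(7*b)/7


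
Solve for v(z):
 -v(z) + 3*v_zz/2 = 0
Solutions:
 v(z) = C1*exp(-sqrt(6)*z/3) + C2*exp(sqrt(6)*z/3)


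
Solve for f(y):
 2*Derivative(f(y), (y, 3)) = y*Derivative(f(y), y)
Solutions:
 f(y) = C1 + Integral(C2*airyai(2^(2/3)*y/2) + C3*airybi(2^(2/3)*y/2), y)


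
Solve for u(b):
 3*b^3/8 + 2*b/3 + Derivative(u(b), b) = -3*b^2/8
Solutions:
 u(b) = C1 - 3*b^4/32 - b^3/8 - b^2/3


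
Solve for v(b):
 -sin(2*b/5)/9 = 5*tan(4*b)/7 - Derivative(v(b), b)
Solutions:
 v(b) = C1 - 5*log(cos(4*b))/28 - 5*cos(2*b/5)/18


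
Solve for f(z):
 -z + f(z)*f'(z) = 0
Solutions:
 f(z) = -sqrt(C1 + z^2)
 f(z) = sqrt(C1 + z^2)


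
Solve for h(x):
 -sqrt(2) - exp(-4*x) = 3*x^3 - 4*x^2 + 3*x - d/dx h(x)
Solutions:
 h(x) = C1 + 3*x^4/4 - 4*x^3/3 + 3*x^2/2 + sqrt(2)*x - exp(-4*x)/4


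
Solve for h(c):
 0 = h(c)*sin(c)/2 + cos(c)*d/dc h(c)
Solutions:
 h(c) = C1*sqrt(cos(c))


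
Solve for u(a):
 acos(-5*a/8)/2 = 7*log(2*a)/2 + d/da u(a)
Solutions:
 u(a) = C1 - 7*a*log(a)/2 + a*acos(-5*a/8)/2 - 7*a*log(2)/2 + 7*a/2 + sqrt(64 - 25*a^2)/10


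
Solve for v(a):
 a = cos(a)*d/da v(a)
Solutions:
 v(a) = C1 + Integral(a/cos(a), a)


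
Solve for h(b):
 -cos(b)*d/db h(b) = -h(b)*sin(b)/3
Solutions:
 h(b) = C1/cos(b)^(1/3)


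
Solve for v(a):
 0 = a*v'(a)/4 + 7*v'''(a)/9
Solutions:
 v(a) = C1 + Integral(C2*airyai(-3^(2/3)*98^(1/3)*a/14) + C3*airybi(-3^(2/3)*98^(1/3)*a/14), a)


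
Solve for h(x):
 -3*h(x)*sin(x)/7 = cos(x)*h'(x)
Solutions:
 h(x) = C1*cos(x)^(3/7)


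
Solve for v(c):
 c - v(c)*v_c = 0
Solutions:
 v(c) = -sqrt(C1 + c^2)
 v(c) = sqrt(C1 + c^2)


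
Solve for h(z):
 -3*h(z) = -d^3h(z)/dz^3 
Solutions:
 h(z) = C3*exp(3^(1/3)*z) + (C1*sin(3^(5/6)*z/2) + C2*cos(3^(5/6)*z/2))*exp(-3^(1/3)*z/2)


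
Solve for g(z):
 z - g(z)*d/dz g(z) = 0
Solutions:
 g(z) = -sqrt(C1 + z^2)
 g(z) = sqrt(C1 + z^2)


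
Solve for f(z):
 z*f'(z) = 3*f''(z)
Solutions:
 f(z) = C1 + C2*erfi(sqrt(6)*z/6)


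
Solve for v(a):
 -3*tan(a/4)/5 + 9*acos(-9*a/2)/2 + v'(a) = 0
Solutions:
 v(a) = C1 - 9*a*acos(-9*a/2)/2 - sqrt(4 - 81*a^2)/2 - 12*log(cos(a/4))/5


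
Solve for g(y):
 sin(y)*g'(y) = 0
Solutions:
 g(y) = C1


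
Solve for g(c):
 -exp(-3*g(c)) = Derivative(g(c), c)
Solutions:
 g(c) = log(C1 - 3*c)/3
 g(c) = log((-3^(1/3) - 3^(5/6)*I)*(C1 - c)^(1/3)/2)
 g(c) = log((-3^(1/3) + 3^(5/6)*I)*(C1 - c)^(1/3)/2)


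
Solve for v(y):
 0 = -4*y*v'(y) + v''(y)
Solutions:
 v(y) = C1 + C2*erfi(sqrt(2)*y)


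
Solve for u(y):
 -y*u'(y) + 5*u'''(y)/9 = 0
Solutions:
 u(y) = C1 + Integral(C2*airyai(15^(2/3)*y/5) + C3*airybi(15^(2/3)*y/5), y)


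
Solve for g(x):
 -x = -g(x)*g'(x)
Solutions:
 g(x) = -sqrt(C1 + x^2)
 g(x) = sqrt(C1 + x^2)


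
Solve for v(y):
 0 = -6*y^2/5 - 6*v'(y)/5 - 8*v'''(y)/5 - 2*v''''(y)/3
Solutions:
 v(y) = C1 + C2*exp(y*(-16 + 32*2^(1/3)/(15*sqrt(481) + 353)^(1/3) + 2^(2/3)*(15*sqrt(481) + 353)^(1/3))/20)*sin(2^(1/3)*sqrt(3)*y*(-2^(1/3)*(15*sqrt(481) + 353)^(1/3) + 32/(15*sqrt(481) + 353)^(1/3))/20) + C3*exp(y*(-16 + 32*2^(1/3)/(15*sqrt(481) + 353)^(1/3) + 2^(2/3)*(15*sqrt(481) + 353)^(1/3))/20)*cos(2^(1/3)*sqrt(3)*y*(-2^(1/3)*(15*sqrt(481) + 353)^(1/3) + 32/(15*sqrt(481) + 353)^(1/3))/20) + C4*exp(-y*(32*2^(1/3)/(15*sqrt(481) + 353)^(1/3) + 8 + 2^(2/3)*(15*sqrt(481) + 353)^(1/3))/10) - y^3/3 + 8*y/3


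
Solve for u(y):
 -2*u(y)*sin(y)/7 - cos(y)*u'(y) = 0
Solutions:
 u(y) = C1*cos(y)^(2/7)


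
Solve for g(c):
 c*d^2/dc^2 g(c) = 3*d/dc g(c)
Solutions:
 g(c) = C1 + C2*c^4


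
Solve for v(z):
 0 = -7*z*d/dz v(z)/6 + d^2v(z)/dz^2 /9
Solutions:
 v(z) = C1 + C2*erfi(sqrt(21)*z/2)


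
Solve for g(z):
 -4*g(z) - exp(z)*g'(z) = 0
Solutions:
 g(z) = C1*exp(4*exp(-z))


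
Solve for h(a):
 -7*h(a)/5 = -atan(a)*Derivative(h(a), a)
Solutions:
 h(a) = C1*exp(7*Integral(1/atan(a), a)/5)


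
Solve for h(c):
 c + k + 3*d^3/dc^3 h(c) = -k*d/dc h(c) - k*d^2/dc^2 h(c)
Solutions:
 h(c) = C1 + C2*exp(c*(-k + sqrt(k*(k - 12)))/6) + C3*exp(-c*(k + sqrt(k*(k - 12)))/6) - c^2/(2*k) - c + c/k


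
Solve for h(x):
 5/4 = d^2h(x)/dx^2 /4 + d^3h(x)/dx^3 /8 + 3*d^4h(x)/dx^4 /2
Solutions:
 h(x) = C1 + C2*x + 5*x^2/2 + (C3*sin(sqrt(95)*x/24) + C4*cos(sqrt(95)*x/24))*exp(-x/24)


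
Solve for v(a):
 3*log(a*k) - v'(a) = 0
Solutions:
 v(a) = C1 + 3*a*log(a*k) - 3*a


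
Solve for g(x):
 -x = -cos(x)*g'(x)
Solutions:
 g(x) = C1 + Integral(x/cos(x), x)


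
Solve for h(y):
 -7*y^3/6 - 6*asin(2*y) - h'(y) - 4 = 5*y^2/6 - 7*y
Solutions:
 h(y) = C1 - 7*y^4/24 - 5*y^3/18 + 7*y^2/2 - 6*y*asin(2*y) - 4*y - 3*sqrt(1 - 4*y^2)


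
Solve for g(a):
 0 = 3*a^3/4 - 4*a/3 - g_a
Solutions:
 g(a) = C1 + 3*a^4/16 - 2*a^2/3


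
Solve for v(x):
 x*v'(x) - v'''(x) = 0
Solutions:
 v(x) = C1 + Integral(C2*airyai(x) + C3*airybi(x), x)


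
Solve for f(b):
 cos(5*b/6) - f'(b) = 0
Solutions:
 f(b) = C1 + 6*sin(5*b/6)/5


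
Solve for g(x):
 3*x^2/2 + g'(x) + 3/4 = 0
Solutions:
 g(x) = C1 - x^3/2 - 3*x/4


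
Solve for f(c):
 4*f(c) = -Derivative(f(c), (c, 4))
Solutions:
 f(c) = (C1*sin(c) + C2*cos(c))*exp(-c) + (C3*sin(c) + C4*cos(c))*exp(c)


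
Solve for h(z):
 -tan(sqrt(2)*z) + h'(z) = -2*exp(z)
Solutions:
 h(z) = C1 - 2*exp(z) - sqrt(2)*log(cos(sqrt(2)*z))/2


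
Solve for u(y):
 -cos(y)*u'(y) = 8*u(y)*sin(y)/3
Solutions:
 u(y) = C1*cos(y)^(8/3)


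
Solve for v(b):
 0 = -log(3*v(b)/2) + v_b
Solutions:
 Integral(1/(-log(_y) - log(3) + log(2)), (_y, v(b))) = C1 - b


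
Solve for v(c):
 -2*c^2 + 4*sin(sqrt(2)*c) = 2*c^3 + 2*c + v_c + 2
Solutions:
 v(c) = C1 - c^4/2 - 2*c^3/3 - c^2 - 2*c - 2*sqrt(2)*cos(sqrt(2)*c)


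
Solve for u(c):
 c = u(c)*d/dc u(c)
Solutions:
 u(c) = -sqrt(C1 + c^2)
 u(c) = sqrt(C1 + c^2)


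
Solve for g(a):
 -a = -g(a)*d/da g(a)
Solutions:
 g(a) = -sqrt(C1 + a^2)
 g(a) = sqrt(C1 + a^2)


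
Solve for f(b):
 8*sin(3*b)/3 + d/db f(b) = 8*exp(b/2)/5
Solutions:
 f(b) = C1 + 16*exp(b/2)/5 + 8*cos(3*b)/9


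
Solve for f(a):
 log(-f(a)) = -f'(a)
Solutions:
 -li(-f(a)) = C1 - a


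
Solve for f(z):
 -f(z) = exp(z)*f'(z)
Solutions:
 f(z) = C1*exp(exp(-z))


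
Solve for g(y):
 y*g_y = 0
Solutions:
 g(y) = C1


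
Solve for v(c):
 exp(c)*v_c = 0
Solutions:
 v(c) = C1


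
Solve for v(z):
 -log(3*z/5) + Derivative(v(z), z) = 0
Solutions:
 v(z) = C1 + z*log(z) - z + z*log(3/5)


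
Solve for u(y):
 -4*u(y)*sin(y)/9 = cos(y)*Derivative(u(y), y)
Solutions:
 u(y) = C1*cos(y)^(4/9)


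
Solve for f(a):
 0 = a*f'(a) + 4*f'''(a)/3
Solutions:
 f(a) = C1 + Integral(C2*airyai(-6^(1/3)*a/2) + C3*airybi(-6^(1/3)*a/2), a)


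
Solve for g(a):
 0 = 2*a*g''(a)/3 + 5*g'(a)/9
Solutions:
 g(a) = C1 + C2*a^(1/6)


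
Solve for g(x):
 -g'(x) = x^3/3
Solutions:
 g(x) = C1 - x^4/12


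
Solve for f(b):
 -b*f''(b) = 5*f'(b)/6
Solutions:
 f(b) = C1 + C2*b^(1/6)


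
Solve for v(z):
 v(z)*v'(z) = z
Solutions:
 v(z) = -sqrt(C1 + z^2)
 v(z) = sqrt(C1 + z^2)


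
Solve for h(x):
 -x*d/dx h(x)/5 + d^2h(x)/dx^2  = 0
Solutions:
 h(x) = C1 + C2*erfi(sqrt(10)*x/10)


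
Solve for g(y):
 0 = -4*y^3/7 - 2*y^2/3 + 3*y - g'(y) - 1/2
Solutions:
 g(y) = C1 - y^4/7 - 2*y^3/9 + 3*y^2/2 - y/2


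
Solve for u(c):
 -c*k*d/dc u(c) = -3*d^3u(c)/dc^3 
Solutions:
 u(c) = C1 + Integral(C2*airyai(3^(2/3)*c*k^(1/3)/3) + C3*airybi(3^(2/3)*c*k^(1/3)/3), c)


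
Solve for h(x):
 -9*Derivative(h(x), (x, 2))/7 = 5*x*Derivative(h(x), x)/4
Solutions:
 h(x) = C1 + C2*erf(sqrt(70)*x/12)


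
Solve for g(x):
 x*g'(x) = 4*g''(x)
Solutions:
 g(x) = C1 + C2*erfi(sqrt(2)*x/4)


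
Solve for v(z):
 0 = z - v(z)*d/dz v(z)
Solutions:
 v(z) = -sqrt(C1 + z^2)
 v(z) = sqrt(C1 + z^2)


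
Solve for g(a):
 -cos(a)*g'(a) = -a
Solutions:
 g(a) = C1 + Integral(a/cos(a), a)


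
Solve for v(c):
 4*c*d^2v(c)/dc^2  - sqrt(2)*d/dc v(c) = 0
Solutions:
 v(c) = C1 + C2*c^(sqrt(2)/4 + 1)


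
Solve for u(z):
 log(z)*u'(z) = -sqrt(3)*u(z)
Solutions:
 u(z) = C1*exp(-sqrt(3)*li(z))


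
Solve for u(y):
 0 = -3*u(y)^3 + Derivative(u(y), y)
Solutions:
 u(y) = -sqrt(2)*sqrt(-1/(C1 + 3*y))/2
 u(y) = sqrt(2)*sqrt(-1/(C1 + 3*y))/2


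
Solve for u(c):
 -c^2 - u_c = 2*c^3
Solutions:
 u(c) = C1 - c^4/2 - c^3/3


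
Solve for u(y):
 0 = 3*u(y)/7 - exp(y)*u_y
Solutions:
 u(y) = C1*exp(-3*exp(-y)/7)


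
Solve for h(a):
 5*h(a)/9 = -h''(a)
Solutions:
 h(a) = C1*sin(sqrt(5)*a/3) + C2*cos(sqrt(5)*a/3)


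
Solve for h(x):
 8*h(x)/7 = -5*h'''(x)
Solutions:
 h(x) = C3*exp(-2*35^(2/3)*x/35) + (C1*sin(sqrt(3)*35^(2/3)*x/35) + C2*cos(sqrt(3)*35^(2/3)*x/35))*exp(35^(2/3)*x/35)


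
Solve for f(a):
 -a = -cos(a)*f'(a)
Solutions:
 f(a) = C1 + Integral(a/cos(a), a)


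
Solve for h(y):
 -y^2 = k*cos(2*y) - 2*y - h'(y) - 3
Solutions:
 h(y) = C1 + k*sin(2*y)/2 + y^3/3 - y^2 - 3*y


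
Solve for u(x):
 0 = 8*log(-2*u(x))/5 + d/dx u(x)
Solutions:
 5*Integral(1/(log(-_y) + log(2)), (_y, u(x)))/8 = C1 - x


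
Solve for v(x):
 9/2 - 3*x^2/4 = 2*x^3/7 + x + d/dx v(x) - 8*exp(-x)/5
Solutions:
 v(x) = C1 - x^4/14 - x^3/4 - x^2/2 + 9*x/2 - 8*exp(-x)/5


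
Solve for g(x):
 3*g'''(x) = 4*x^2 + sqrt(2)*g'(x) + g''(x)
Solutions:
 g(x) = C1 + C2*exp(x*(1 - sqrt(1 + 12*sqrt(2)))/6) + C3*exp(x*(1 + sqrt(1 + 12*sqrt(2)))/6) - 2*sqrt(2)*x^3/3 + 2*x^2 - 12*x - 2*sqrt(2)*x


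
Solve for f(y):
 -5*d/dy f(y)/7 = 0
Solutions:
 f(y) = C1


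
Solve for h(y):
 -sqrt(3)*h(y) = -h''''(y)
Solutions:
 h(y) = C1*exp(-3^(1/8)*y) + C2*exp(3^(1/8)*y) + C3*sin(3^(1/8)*y) + C4*cos(3^(1/8)*y)


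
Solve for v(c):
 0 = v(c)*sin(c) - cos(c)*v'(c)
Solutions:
 v(c) = C1/cos(c)


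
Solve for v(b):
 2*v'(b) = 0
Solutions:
 v(b) = C1


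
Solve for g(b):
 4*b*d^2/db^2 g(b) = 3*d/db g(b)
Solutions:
 g(b) = C1 + C2*b^(7/4)


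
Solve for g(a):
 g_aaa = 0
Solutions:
 g(a) = C1 + C2*a + C3*a^2


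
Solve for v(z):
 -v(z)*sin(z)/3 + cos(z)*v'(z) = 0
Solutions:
 v(z) = C1/cos(z)^(1/3)


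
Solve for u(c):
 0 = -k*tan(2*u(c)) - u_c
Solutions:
 u(c) = -asin(C1*exp(-2*c*k))/2 + pi/2
 u(c) = asin(C1*exp(-2*c*k))/2


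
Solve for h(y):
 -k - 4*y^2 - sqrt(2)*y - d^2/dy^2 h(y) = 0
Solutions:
 h(y) = C1 + C2*y - k*y^2/2 - y^4/3 - sqrt(2)*y^3/6


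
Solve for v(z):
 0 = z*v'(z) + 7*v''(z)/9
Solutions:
 v(z) = C1 + C2*erf(3*sqrt(14)*z/14)


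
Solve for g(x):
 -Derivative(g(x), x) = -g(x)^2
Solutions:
 g(x) = -1/(C1 + x)


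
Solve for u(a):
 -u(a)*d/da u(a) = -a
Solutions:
 u(a) = -sqrt(C1 + a^2)
 u(a) = sqrt(C1 + a^2)


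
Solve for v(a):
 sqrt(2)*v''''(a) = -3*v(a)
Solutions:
 v(a) = (C1*sin(2^(3/8)*3^(1/4)*a/2) + C2*cos(2^(3/8)*3^(1/4)*a/2))*exp(-2^(3/8)*3^(1/4)*a/2) + (C3*sin(2^(3/8)*3^(1/4)*a/2) + C4*cos(2^(3/8)*3^(1/4)*a/2))*exp(2^(3/8)*3^(1/4)*a/2)


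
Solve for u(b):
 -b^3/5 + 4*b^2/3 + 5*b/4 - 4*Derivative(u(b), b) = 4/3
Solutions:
 u(b) = C1 - b^4/80 + b^3/9 + 5*b^2/32 - b/3


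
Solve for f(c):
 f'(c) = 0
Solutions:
 f(c) = C1


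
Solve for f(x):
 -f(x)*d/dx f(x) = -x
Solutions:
 f(x) = -sqrt(C1 + x^2)
 f(x) = sqrt(C1 + x^2)


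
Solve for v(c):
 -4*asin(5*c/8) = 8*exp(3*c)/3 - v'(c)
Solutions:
 v(c) = C1 + 4*c*asin(5*c/8) + 4*sqrt(64 - 25*c^2)/5 + 8*exp(3*c)/9


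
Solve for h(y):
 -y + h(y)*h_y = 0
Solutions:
 h(y) = -sqrt(C1 + y^2)
 h(y) = sqrt(C1 + y^2)


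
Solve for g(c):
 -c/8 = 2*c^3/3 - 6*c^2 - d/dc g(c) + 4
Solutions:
 g(c) = C1 + c^4/6 - 2*c^3 + c^2/16 + 4*c


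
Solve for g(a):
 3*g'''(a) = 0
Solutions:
 g(a) = C1 + C2*a + C3*a^2


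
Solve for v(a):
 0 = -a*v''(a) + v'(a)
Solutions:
 v(a) = C1 + C2*a^2


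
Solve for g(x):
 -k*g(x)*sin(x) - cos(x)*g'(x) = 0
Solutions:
 g(x) = C1*exp(k*log(cos(x)))


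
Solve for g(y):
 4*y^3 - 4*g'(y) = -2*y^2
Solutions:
 g(y) = C1 + y^4/4 + y^3/6


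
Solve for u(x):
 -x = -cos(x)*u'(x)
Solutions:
 u(x) = C1 + Integral(x/cos(x), x)


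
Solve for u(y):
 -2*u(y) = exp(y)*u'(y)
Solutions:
 u(y) = C1*exp(2*exp(-y))


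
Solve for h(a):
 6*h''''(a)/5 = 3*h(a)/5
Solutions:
 h(a) = C1*exp(-2^(3/4)*a/2) + C2*exp(2^(3/4)*a/2) + C3*sin(2^(3/4)*a/2) + C4*cos(2^(3/4)*a/2)


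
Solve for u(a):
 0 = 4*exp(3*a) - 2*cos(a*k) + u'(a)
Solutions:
 u(a) = C1 - 4*exp(3*a)/3 + 2*sin(a*k)/k


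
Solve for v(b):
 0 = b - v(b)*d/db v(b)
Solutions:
 v(b) = -sqrt(C1 + b^2)
 v(b) = sqrt(C1 + b^2)


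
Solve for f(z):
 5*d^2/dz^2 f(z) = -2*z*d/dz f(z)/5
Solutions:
 f(z) = C1 + C2*erf(z/5)


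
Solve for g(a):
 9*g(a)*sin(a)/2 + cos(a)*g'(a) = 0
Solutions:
 g(a) = C1*cos(a)^(9/2)


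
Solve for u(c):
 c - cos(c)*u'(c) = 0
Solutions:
 u(c) = C1 + Integral(c/cos(c), c)


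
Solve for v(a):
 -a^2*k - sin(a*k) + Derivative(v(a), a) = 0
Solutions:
 v(a) = C1 + a^3*k/3 - cos(a*k)/k


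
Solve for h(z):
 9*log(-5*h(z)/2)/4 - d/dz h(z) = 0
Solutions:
 -4*Integral(1/(log(-_y) - log(2) + log(5)), (_y, h(z)))/9 = C1 - z


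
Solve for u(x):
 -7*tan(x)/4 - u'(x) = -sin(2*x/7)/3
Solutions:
 u(x) = C1 + 7*log(cos(x))/4 - 7*cos(2*x/7)/6


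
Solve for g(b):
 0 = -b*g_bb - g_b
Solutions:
 g(b) = C1 + C2*log(b)


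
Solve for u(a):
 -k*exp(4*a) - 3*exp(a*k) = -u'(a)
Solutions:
 u(a) = C1 + k*exp(4*a)/4 + 3*exp(a*k)/k


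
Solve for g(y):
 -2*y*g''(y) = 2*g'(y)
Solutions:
 g(y) = C1 + C2*log(y)


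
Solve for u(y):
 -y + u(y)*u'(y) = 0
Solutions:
 u(y) = -sqrt(C1 + y^2)
 u(y) = sqrt(C1 + y^2)


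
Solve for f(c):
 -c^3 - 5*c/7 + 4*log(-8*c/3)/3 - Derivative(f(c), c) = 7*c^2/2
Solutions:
 f(c) = C1 - c^4/4 - 7*c^3/6 - 5*c^2/14 + 4*c*log(-c)/3 + c*(-4*log(3)/3 - 4/3 + 4*log(2))


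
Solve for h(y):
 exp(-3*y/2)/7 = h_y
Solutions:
 h(y) = C1 - 2*exp(-3*y/2)/21


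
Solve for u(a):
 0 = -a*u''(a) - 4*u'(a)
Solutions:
 u(a) = C1 + C2/a^3


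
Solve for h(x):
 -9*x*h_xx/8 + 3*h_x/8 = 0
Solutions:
 h(x) = C1 + C2*x^(4/3)


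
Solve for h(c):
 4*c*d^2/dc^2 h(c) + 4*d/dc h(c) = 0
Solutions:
 h(c) = C1 + C2*log(c)


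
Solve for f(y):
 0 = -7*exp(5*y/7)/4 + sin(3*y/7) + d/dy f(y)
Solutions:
 f(y) = C1 + 49*exp(5*y/7)/20 + 7*cos(3*y/7)/3


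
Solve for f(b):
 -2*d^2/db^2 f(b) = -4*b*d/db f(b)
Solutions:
 f(b) = C1 + C2*erfi(b)


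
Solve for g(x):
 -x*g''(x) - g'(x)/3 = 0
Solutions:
 g(x) = C1 + C2*x^(2/3)


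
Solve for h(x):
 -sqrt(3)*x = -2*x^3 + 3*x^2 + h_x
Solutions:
 h(x) = C1 + x^4/2 - x^3 - sqrt(3)*x^2/2


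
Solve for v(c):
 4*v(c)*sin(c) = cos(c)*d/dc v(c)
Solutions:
 v(c) = C1/cos(c)^4


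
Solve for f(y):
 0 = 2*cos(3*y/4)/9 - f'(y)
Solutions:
 f(y) = C1 + 8*sin(3*y/4)/27


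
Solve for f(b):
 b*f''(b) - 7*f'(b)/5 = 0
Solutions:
 f(b) = C1 + C2*b^(12/5)


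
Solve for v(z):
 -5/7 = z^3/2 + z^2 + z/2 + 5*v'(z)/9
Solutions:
 v(z) = C1 - 9*z^4/40 - 3*z^3/5 - 9*z^2/20 - 9*z/7


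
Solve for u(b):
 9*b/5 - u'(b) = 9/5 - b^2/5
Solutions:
 u(b) = C1 + b^3/15 + 9*b^2/10 - 9*b/5


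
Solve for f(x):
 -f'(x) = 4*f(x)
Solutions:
 f(x) = C1*exp(-4*x)


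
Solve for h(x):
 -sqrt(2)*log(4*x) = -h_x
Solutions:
 h(x) = C1 + sqrt(2)*x*log(x) - sqrt(2)*x + 2*sqrt(2)*x*log(2)


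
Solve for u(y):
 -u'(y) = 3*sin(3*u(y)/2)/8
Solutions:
 3*y/8 + log(cos(3*u(y)/2) - 1)/3 - log(cos(3*u(y)/2) + 1)/3 = C1


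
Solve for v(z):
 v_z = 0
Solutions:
 v(z) = C1


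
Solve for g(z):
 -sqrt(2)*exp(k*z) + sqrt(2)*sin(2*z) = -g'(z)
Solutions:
 g(z) = C1 + sqrt(2)*cos(2*z)/2 + sqrt(2)*exp(k*z)/k


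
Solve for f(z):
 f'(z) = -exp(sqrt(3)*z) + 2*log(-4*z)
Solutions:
 f(z) = C1 + 2*z*log(-z) + 2*z*(-1 + 2*log(2)) - sqrt(3)*exp(sqrt(3)*z)/3


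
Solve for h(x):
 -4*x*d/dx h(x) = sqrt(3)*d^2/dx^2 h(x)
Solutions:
 h(x) = C1 + C2*erf(sqrt(2)*3^(3/4)*x/3)


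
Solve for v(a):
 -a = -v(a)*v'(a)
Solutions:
 v(a) = -sqrt(C1 + a^2)
 v(a) = sqrt(C1 + a^2)


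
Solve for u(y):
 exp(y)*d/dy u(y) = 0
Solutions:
 u(y) = C1


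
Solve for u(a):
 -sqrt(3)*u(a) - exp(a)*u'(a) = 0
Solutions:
 u(a) = C1*exp(sqrt(3)*exp(-a))


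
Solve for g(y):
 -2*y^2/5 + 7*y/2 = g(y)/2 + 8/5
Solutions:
 g(y) = -4*y^2/5 + 7*y - 16/5


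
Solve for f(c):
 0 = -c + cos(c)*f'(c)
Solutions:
 f(c) = C1 + Integral(c/cos(c), c)


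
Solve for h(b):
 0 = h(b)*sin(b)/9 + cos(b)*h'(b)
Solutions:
 h(b) = C1*cos(b)^(1/9)


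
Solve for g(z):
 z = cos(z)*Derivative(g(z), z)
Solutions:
 g(z) = C1 + Integral(z/cos(z), z)


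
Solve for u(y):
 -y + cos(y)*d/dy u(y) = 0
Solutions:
 u(y) = C1 + Integral(y/cos(y), y)


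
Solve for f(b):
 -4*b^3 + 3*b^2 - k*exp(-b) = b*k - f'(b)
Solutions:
 f(b) = C1 + b^4 - b^3 + b^2*k/2 - k*exp(-b)


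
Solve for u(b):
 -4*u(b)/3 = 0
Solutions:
 u(b) = 0


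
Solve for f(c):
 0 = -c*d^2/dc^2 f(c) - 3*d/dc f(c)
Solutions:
 f(c) = C1 + C2/c^2


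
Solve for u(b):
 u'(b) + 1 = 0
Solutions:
 u(b) = C1 - b


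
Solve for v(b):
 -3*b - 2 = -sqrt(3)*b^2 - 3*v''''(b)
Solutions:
 v(b) = C1 + C2*b + C3*b^2 + C4*b^3 - sqrt(3)*b^6/1080 + b^5/120 + b^4/36


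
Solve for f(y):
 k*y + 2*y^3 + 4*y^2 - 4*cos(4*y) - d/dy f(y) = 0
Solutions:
 f(y) = C1 + k*y^2/2 + y^4/2 + 4*y^3/3 - sin(4*y)


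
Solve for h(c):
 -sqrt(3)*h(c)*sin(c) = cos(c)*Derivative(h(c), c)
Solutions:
 h(c) = C1*cos(c)^(sqrt(3))


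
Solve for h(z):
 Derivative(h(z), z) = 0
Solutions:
 h(z) = C1


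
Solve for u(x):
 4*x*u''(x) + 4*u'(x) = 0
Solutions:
 u(x) = C1 + C2*log(x)


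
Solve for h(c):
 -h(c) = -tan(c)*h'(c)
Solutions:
 h(c) = C1*sin(c)


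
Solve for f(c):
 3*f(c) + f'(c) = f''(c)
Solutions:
 f(c) = C1*exp(c*(1 - sqrt(13))/2) + C2*exp(c*(1 + sqrt(13))/2)


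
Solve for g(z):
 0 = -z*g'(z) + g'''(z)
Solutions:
 g(z) = C1 + Integral(C2*airyai(z) + C3*airybi(z), z)


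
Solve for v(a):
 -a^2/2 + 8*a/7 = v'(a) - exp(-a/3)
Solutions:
 v(a) = C1 - a^3/6 + 4*a^2/7 - 3*exp(-a/3)


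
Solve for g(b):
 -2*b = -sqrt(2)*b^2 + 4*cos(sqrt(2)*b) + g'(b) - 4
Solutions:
 g(b) = C1 + sqrt(2)*b^3/3 - b^2 + 4*b - 2*sqrt(2)*sin(sqrt(2)*b)


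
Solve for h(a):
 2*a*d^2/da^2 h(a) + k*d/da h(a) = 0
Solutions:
 h(a) = C1 + a^(1 - re(k)/2)*(C2*sin(log(a)*Abs(im(k))/2) + C3*cos(log(a)*im(k)/2))


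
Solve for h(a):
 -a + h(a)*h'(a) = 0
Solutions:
 h(a) = -sqrt(C1 + a^2)
 h(a) = sqrt(C1 + a^2)


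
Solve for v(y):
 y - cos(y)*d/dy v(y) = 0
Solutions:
 v(y) = C1 + Integral(y/cos(y), y)


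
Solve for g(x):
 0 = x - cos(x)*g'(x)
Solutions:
 g(x) = C1 + Integral(x/cos(x), x)


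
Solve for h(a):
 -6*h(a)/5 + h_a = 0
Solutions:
 h(a) = C1*exp(6*a/5)


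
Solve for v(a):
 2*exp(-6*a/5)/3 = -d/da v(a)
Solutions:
 v(a) = C1 + 5*exp(-6*a/5)/9


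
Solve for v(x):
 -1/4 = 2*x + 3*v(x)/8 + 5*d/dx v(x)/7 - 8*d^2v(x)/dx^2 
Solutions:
 v(x) = C1*exp(x*(5 - sqrt(613))/112) + C2*exp(x*(5 + sqrt(613))/112) - 16*x/3 + 598/63


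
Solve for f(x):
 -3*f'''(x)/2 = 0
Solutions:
 f(x) = C1 + C2*x + C3*x^2


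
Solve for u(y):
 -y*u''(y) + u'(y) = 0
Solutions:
 u(y) = C1 + C2*y^2


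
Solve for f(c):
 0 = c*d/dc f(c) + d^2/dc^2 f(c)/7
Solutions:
 f(c) = C1 + C2*erf(sqrt(14)*c/2)


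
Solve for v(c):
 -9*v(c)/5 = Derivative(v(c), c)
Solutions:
 v(c) = C1*exp(-9*c/5)


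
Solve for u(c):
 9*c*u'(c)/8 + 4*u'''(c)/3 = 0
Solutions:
 u(c) = C1 + Integral(C2*airyai(-3*2^(1/3)*c/4) + C3*airybi(-3*2^(1/3)*c/4), c)


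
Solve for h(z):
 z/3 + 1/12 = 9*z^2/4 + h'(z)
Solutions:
 h(z) = C1 - 3*z^3/4 + z^2/6 + z/12


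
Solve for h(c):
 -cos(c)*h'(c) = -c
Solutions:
 h(c) = C1 + Integral(c/cos(c), c)


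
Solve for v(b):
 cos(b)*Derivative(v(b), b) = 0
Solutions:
 v(b) = C1


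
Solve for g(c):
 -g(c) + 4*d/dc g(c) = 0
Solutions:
 g(c) = C1*exp(c/4)


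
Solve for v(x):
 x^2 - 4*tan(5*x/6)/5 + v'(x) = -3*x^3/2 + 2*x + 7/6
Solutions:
 v(x) = C1 - 3*x^4/8 - x^3/3 + x^2 + 7*x/6 - 24*log(cos(5*x/6))/25


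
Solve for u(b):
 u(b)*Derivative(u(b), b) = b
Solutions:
 u(b) = -sqrt(C1 + b^2)
 u(b) = sqrt(C1 + b^2)


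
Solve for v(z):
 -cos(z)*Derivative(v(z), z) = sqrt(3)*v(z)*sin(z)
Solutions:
 v(z) = C1*cos(z)^(sqrt(3))


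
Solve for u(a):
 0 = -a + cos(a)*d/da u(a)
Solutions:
 u(a) = C1 + Integral(a/cos(a), a)


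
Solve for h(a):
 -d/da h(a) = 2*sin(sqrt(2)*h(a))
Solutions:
 h(a) = sqrt(2)*(pi - acos((-exp(2*sqrt(2)*C1) - exp(4*sqrt(2)*a))/(exp(2*sqrt(2)*C1) - exp(4*sqrt(2)*a)))/2)
 h(a) = sqrt(2)*acos((-exp(2*sqrt(2)*C1) - exp(4*sqrt(2)*a))/(exp(2*sqrt(2)*C1) - exp(4*sqrt(2)*a)))/2


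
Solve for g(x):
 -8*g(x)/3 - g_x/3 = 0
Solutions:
 g(x) = C1*exp(-8*x)


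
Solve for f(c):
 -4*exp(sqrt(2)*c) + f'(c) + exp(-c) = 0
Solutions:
 f(c) = C1 + 2*sqrt(2)*exp(sqrt(2)*c) + exp(-c)


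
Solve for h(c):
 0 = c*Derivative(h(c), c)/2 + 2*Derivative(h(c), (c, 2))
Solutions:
 h(c) = C1 + C2*erf(sqrt(2)*c/4)


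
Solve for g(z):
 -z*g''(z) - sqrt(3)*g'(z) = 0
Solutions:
 g(z) = C1 + C2*z^(1 - sqrt(3))


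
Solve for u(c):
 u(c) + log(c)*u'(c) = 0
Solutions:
 u(c) = C1*exp(-li(c))


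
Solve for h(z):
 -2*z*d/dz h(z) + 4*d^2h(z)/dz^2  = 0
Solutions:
 h(z) = C1 + C2*erfi(z/2)


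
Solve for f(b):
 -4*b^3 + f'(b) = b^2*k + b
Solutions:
 f(b) = C1 + b^4 + b^3*k/3 + b^2/2


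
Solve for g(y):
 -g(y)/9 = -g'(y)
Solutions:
 g(y) = C1*exp(y/9)


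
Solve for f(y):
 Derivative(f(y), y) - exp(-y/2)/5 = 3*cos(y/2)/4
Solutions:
 f(y) = C1 + 3*sin(y/2)/2 - 2*exp(-y/2)/5


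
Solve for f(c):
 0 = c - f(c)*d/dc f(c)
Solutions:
 f(c) = -sqrt(C1 + c^2)
 f(c) = sqrt(C1 + c^2)


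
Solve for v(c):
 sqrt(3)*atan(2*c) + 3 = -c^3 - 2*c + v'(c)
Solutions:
 v(c) = C1 + c^4/4 + c^2 + 3*c + sqrt(3)*(c*atan(2*c) - log(4*c^2 + 1)/4)


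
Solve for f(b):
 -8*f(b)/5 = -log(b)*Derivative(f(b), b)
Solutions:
 f(b) = C1*exp(8*li(b)/5)


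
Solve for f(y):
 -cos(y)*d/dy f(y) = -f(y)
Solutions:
 f(y) = C1*sqrt(sin(y) + 1)/sqrt(sin(y) - 1)


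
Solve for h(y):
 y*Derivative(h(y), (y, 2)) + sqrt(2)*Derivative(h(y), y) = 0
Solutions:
 h(y) = C1 + C2*y^(1 - sqrt(2))


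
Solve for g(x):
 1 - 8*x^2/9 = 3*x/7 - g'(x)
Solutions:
 g(x) = C1 + 8*x^3/27 + 3*x^2/14 - x


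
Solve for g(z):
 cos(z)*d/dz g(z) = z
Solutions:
 g(z) = C1 + Integral(z/cos(z), z)


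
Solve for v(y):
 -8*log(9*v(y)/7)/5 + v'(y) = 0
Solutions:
 -5*Integral(1/(log(_y) - log(7) + 2*log(3)), (_y, v(y)))/8 = C1 - y


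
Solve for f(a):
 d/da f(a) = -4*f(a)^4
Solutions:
 f(a) = (-3^(2/3) - 3*3^(1/6)*I)*(1/(C1 + 4*a))^(1/3)/6
 f(a) = (-3^(2/3) + 3*3^(1/6)*I)*(1/(C1 + 4*a))^(1/3)/6
 f(a) = (1/(C1 + 12*a))^(1/3)


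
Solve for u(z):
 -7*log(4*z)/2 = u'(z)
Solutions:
 u(z) = C1 - 7*z*log(z)/2 - 7*z*log(2) + 7*z/2


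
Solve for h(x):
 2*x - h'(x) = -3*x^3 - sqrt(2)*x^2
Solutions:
 h(x) = C1 + 3*x^4/4 + sqrt(2)*x^3/3 + x^2


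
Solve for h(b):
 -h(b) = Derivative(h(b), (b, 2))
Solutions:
 h(b) = C1*sin(b) + C2*cos(b)


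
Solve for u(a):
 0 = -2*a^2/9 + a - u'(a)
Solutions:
 u(a) = C1 - 2*a^3/27 + a^2/2


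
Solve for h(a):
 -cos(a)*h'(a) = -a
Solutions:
 h(a) = C1 + Integral(a/cos(a), a)


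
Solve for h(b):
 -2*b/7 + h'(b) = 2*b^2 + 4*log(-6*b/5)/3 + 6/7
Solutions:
 h(b) = C1 + 2*b^3/3 + b^2/7 + 4*b*log(-b)/3 + 2*b*(-14*log(5) - 5 + 14*log(6))/21


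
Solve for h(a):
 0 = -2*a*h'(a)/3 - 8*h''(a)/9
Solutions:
 h(a) = C1 + C2*erf(sqrt(6)*a/4)


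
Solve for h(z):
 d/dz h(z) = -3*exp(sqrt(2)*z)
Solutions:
 h(z) = C1 - 3*sqrt(2)*exp(sqrt(2)*z)/2


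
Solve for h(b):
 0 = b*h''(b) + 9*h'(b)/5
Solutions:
 h(b) = C1 + C2/b^(4/5)


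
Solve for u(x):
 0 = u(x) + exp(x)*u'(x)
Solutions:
 u(x) = C1*exp(exp(-x))


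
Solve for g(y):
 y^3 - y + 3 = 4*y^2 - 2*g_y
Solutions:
 g(y) = C1 - y^4/8 + 2*y^3/3 + y^2/4 - 3*y/2


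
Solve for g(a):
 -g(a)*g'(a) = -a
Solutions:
 g(a) = -sqrt(C1 + a^2)
 g(a) = sqrt(C1 + a^2)


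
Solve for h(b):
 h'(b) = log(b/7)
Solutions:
 h(b) = C1 + b*log(b) - b*log(7) - b


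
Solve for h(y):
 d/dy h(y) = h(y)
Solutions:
 h(y) = C1*exp(y)


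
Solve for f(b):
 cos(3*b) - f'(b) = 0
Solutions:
 f(b) = C1 + sin(3*b)/3


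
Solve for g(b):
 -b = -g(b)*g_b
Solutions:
 g(b) = -sqrt(C1 + b^2)
 g(b) = sqrt(C1 + b^2)


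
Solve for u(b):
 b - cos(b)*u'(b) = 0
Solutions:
 u(b) = C1 + Integral(b/cos(b), b)


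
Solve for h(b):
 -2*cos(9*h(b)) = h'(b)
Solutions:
 h(b) = -asin((C1 + exp(36*b))/(C1 - exp(36*b)))/9 + pi/9
 h(b) = asin((C1 + exp(36*b))/(C1 - exp(36*b)))/9


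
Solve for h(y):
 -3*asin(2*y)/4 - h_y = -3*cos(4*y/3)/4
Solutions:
 h(y) = C1 - 3*y*asin(2*y)/4 - 3*sqrt(1 - 4*y^2)/8 + 9*sin(4*y/3)/16


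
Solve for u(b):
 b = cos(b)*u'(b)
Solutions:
 u(b) = C1 + Integral(b/cos(b), b)


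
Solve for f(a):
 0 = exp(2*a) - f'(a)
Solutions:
 f(a) = C1 + exp(2*a)/2


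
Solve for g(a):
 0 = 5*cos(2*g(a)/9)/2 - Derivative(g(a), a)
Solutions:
 -5*a/2 - 9*log(sin(2*g(a)/9) - 1)/4 + 9*log(sin(2*g(a)/9) + 1)/4 = C1


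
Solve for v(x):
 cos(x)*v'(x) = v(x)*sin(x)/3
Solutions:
 v(x) = C1/cos(x)^(1/3)


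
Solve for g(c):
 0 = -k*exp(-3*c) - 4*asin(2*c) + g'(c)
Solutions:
 g(c) = C1 + 4*c*asin(2*c) - k*exp(-3*c)/3 + 2*sqrt(1 - 4*c^2)


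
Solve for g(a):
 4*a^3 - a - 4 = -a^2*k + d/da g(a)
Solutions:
 g(a) = C1 + a^4 + a^3*k/3 - a^2/2 - 4*a


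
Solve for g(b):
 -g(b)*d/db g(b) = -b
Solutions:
 g(b) = -sqrt(C1 + b^2)
 g(b) = sqrt(C1 + b^2)


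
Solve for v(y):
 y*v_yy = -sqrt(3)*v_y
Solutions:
 v(y) = C1 + C2*y^(1 - sqrt(3))


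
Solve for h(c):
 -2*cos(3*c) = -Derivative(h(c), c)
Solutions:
 h(c) = C1 + 2*sin(3*c)/3


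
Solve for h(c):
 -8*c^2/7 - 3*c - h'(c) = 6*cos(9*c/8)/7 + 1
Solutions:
 h(c) = C1 - 8*c^3/21 - 3*c^2/2 - c - 16*sin(9*c/8)/21


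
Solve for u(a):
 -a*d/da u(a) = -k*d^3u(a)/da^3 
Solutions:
 u(a) = C1 + Integral(C2*airyai(a*(1/k)^(1/3)) + C3*airybi(a*(1/k)^(1/3)), a)


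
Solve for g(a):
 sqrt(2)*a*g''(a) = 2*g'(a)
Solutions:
 g(a) = C1 + C2*a^(1 + sqrt(2))


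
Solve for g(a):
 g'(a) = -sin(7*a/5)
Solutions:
 g(a) = C1 + 5*cos(7*a/5)/7


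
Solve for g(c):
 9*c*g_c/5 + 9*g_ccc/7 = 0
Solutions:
 g(c) = C1 + Integral(C2*airyai(-5^(2/3)*7^(1/3)*c/5) + C3*airybi(-5^(2/3)*7^(1/3)*c/5), c)


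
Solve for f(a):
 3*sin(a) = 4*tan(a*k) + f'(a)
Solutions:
 f(a) = C1 - 4*Piecewise((-log(cos(a*k))/k, Ne(k, 0)), (0, True)) - 3*cos(a)


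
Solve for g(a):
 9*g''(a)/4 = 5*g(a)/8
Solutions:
 g(a) = C1*exp(-sqrt(10)*a/6) + C2*exp(sqrt(10)*a/6)


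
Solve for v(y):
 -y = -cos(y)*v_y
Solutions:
 v(y) = C1 + Integral(y/cos(y), y)


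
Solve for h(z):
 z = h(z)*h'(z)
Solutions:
 h(z) = -sqrt(C1 + z^2)
 h(z) = sqrt(C1 + z^2)


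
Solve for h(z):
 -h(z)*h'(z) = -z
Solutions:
 h(z) = -sqrt(C1 + z^2)
 h(z) = sqrt(C1 + z^2)


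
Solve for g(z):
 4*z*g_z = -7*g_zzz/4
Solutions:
 g(z) = C1 + Integral(C2*airyai(-2*2^(1/3)*7^(2/3)*z/7) + C3*airybi(-2*2^(1/3)*7^(2/3)*z/7), z)


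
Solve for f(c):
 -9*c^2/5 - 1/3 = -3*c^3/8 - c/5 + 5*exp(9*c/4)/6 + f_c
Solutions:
 f(c) = C1 + 3*c^4/32 - 3*c^3/5 + c^2/10 - c/3 - 10*exp(9*c/4)/27


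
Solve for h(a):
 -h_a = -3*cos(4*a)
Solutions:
 h(a) = C1 + 3*sin(4*a)/4


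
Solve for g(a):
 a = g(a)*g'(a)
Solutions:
 g(a) = -sqrt(C1 + a^2)
 g(a) = sqrt(C1 + a^2)


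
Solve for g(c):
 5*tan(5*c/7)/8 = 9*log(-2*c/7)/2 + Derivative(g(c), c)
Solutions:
 g(c) = C1 - 9*c*log(-c)/2 - 5*c*log(2) + c*log(14)/2 + 9*c/2 + 4*c*log(7) - 7*log(cos(5*c/7))/8


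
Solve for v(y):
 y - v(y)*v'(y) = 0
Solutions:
 v(y) = -sqrt(C1 + y^2)
 v(y) = sqrt(C1 + y^2)


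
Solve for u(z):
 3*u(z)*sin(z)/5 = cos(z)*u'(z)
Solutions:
 u(z) = C1/cos(z)^(3/5)


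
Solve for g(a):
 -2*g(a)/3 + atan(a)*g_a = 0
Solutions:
 g(a) = C1*exp(2*Integral(1/atan(a), a)/3)


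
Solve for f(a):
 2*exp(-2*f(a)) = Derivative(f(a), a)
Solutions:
 f(a) = log(-sqrt(C1 + 4*a))
 f(a) = log(C1 + 4*a)/2


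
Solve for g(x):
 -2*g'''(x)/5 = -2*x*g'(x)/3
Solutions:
 g(x) = C1 + Integral(C2*airyai(3^(2/3)*5^(1/3)*x/3) + C3*airybi(3^(2/3)*5^(1/3)*x/3), x)


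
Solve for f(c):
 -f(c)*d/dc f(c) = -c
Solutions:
 f(c) = -sqrt(C1 + c^2)
 f(c) = sqrt(C1 + c^2)


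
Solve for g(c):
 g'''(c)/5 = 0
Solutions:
 g(c) = C1 + C2*c + C3*c^2


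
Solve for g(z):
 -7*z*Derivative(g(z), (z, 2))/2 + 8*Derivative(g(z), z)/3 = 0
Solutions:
 g(z) = C1 + C2*z^(37/21)


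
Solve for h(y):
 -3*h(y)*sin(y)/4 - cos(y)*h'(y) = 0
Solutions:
 h(y) = C1*cos(y)^(3/4)


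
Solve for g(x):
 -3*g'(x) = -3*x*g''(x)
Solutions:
 g(x) = C1 + C2*x^2


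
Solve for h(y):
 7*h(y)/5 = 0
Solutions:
 h(y) = 0


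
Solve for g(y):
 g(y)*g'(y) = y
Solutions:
 g(y) = -sqrt(C1 + y^2)
 g(y) = sqrt(C1 + y^2)


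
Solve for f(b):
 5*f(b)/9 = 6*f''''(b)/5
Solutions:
 f(b) = C1*exp(-24^(1/4)*sqrt(5)*b/6) + C2*exp(24^(1/4)*sqrt(5)*b/6) + C3*sin(24^(1/4)*sqrt(5)*b/6) + C4*cos(24^(1/4)*sqrt(5)*b/6)


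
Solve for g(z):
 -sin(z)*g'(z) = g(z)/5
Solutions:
 g(z) = C1*(cos(z) + 1)^(1/10)/(cos(z) - 1)^(1/10)


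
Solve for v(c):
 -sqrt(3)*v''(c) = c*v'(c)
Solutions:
 v(c) = C1 + C2*erf(sqrt(2)*3^(3/4)*c/6)


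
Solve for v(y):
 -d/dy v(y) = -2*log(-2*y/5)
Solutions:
 v(y) = C1 + 2*y*log(-y) + 2*y*(-log(5) - 1 + log(2))


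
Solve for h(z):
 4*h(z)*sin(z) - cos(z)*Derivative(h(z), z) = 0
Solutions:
 h(z) = C1/cos(z)^4


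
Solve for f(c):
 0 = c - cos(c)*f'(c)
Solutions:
 f(c) = C1 + Integral(c/cos(c), c)


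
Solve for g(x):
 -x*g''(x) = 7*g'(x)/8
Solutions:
 g(x) = C1 + C2*x^(1/8)


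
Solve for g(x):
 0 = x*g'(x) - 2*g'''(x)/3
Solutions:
 g(x) = C1 + Integral(C2*airyai(2^(2/3)*3^(1/3)*x/2) + C3*airybi(2^(2/3)*3^(1/3)*x/2), x)


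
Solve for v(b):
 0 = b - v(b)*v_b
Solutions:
 v(b) = -sqrt(C1 + b^2)
 v(b) = sqrt(C1 + b^2)


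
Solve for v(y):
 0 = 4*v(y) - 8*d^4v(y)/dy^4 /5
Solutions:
 v(y) = C1*exp(-2^(3/4)*5^(1/4)*y/2) + C2*exp(2^(3/4)*5^(1/4)*y/2) + C3*sin(2^(3/4)*5^(1/4)*y/2) + C4*cos(2^(3/4)*5^(1/4)*y/2)


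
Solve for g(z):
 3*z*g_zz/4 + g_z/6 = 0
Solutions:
 g(z) = C1 + C2*z^(7/9)


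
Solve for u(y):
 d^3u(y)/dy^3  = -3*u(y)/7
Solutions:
 u(y) = C3*exp(-3^(1/3)*7^(2/3)*y/7) + (C1*sin(3^(5/6)*7^(2/3)*y/14) + C2*cos(3^(5/6)*7^(2/3)*y/14))*exp(3^(1/3)*7^(2/3)*y/14)


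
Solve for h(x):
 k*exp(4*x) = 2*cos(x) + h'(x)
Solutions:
 h(x) = C1 + k*exp(4*x)/4 - 2*sin(x)


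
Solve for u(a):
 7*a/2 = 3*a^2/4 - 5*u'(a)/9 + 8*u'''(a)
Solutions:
 u(a) = C1 + C2*exp(-sqrt(10)*a/12) + C3*exp(sqrt(10)*a/12) + 9*a^3/20 - 63*a^2/20 + 972*a/25


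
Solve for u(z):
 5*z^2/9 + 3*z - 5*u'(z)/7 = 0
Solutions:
 u(z) = C1 + 7*z^3/27 + 21*z^2/10


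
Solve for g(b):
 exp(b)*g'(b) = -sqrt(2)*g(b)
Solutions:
 g(b) = C1*exp(sqrt(2)*exp(-b))


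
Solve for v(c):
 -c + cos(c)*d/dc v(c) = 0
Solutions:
 v(c) = C1 + Integral(c/cos(c), c)


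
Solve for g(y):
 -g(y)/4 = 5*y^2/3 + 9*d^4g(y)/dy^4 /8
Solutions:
 g(y) = -20*y^2/3 + (C1*sin(2^(3/4)*sqrt(3)*y/6) + C2*cos(2^(3/4)*sqrt(3)*y/6))*exp(-2^(3/4)*sqrt(3)*y/6) + (C3*sin(2^(3/4)*sqrt(3)*y/6) + C4*cos(2^(3/4)*sqrt(3)*y/6))*exp(2^(3/4)*sqrt(3)*y/6)


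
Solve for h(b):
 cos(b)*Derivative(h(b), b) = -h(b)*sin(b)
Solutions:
 h(b) = C1*cos(b)


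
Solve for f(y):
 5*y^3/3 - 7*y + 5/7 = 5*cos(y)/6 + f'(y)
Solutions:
 f(y) = C1 + 5*y^4/12 - 7*y^2/2 + 5*y/7 - 5*sin(y)/6


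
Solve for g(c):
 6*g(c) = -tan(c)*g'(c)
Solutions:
 g(c) = C1/sin(c)^6


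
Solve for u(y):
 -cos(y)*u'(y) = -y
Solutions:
 u(y) = C1 + Integral(y/cos(y), y)


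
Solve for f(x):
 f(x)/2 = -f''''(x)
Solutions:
 f(x) = (C1*sin(2^(1/4)*x/2) + C2*cos(2^(1/4)*x/2))*exp(-2^(1/4)*x/2) + (C3*sin(2^(1/4)*x/2) + C4*cos(2^(1/4)*x/2))*exp(2^(1/4)*x/2)


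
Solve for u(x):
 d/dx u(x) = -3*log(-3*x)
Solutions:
 u(x) = C1 - 3*x*log(-x) + 3*x*(1 - log(3))


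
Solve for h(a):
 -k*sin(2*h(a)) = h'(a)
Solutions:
 h(a) = pi - acos((-C1 - exp(4*a*k))/(C1 - exp(4*a*k)))/2
 h(a) = acos((-C1 - exp(4*a*k))/(C1 - exp(4*a*k)))/2


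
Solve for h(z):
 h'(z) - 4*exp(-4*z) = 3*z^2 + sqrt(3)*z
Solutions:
 h(z) = C1 + z^3 + sqrt(3)*z^2/2 - exp(-4*z)


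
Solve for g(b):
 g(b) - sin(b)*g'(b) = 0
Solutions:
 g(b) = C1*sqrt(cos(b) - 1)/sqrt(cos(b) + 1)


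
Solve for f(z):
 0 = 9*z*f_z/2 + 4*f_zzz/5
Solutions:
 f(z) = C1 + Integral(C2*airyai(-45^(1/3)*z/2) + C3*airybi(-45^(1/3)*z/2), z)
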